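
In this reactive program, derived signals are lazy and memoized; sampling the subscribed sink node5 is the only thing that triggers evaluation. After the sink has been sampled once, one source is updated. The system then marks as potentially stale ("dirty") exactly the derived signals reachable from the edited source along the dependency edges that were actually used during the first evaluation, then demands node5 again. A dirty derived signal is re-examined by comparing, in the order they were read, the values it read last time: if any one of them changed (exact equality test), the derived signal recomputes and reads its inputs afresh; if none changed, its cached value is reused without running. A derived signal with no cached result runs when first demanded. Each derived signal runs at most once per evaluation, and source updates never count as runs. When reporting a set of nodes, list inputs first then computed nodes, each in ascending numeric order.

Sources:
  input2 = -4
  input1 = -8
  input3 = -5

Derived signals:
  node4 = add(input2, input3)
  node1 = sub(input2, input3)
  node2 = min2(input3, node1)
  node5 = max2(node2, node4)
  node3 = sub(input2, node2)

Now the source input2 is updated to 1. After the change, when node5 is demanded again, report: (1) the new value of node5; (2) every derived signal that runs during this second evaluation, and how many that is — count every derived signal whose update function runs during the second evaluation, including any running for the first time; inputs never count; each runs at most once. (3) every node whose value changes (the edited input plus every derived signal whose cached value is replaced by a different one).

Demanding node5 again yields -4.
4 derived signals run: node1, node2, node4, node5.
The nodes whose values change: input2, node1, node4, node5.

First demand of the output computes:
  node1 = sub(-4, -5) = 1
  node2 = min2(-5, 1) = -5
  node4 = add(-4, -5) = -9
  node5 = max2(-5, -9) = -5

After the edit, cleaning proceeds:
  node1: a read changed (input2 -4->1) — executes, giving 6.
  node2: a read changed (node1 1->6) — executes, giving -5 — identical to its old value.
  node4: a read changed (input2 -4->1) — executes, giving -4.
  node5: a read changed (node4 -9->-4) — executes, giving -4.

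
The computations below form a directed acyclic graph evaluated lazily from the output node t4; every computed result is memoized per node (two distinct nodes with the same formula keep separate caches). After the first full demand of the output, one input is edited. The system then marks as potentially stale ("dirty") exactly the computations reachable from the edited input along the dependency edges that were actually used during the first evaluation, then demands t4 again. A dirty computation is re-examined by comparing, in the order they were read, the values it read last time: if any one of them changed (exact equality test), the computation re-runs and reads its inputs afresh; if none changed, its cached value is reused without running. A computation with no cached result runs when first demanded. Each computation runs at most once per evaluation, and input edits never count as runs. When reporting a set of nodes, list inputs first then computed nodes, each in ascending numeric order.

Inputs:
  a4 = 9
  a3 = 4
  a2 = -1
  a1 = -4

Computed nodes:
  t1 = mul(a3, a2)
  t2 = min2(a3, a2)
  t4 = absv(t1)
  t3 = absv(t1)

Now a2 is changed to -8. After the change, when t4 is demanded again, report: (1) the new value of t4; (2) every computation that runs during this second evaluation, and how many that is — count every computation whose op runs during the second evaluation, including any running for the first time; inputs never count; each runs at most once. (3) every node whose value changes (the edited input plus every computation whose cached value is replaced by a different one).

First demand of the output computes:
  t1 = mul(4, -1) = -4
  t4 = absv(-4) = 4

After the edit, cleaning proceeds:
  t1: a read changed (a2 -1->-8) — executes, giving -32.
  t4: a read changed (t1 -4->-32) — executes, giving 32.

Demanding t4 again yields 32.
2 computations run: t1, t4.
The nodes whose values change: a2, t1, t4.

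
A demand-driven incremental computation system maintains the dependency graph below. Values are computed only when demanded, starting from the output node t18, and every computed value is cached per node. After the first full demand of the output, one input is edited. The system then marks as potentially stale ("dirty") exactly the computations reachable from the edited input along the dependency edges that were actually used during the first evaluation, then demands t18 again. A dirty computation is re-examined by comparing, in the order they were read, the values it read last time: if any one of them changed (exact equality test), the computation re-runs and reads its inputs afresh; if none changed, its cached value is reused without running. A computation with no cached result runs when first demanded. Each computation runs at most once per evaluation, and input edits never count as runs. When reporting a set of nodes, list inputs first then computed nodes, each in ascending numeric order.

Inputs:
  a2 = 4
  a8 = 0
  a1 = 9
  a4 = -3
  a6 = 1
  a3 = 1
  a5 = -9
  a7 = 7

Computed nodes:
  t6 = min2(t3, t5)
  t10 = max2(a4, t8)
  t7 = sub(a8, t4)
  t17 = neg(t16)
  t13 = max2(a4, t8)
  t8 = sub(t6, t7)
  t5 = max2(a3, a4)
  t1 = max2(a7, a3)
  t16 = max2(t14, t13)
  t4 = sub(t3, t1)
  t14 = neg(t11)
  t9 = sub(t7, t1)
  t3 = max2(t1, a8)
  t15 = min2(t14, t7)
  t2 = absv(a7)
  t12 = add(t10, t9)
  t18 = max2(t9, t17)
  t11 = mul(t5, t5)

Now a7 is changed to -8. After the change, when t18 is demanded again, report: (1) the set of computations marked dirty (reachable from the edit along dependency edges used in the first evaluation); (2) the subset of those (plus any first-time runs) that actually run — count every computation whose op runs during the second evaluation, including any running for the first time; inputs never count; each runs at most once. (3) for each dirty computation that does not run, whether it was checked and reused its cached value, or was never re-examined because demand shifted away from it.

Marked dirty: t1, t3, t4, t6, t7, t8, t9, t13, t16, t17, t18.
Computations that run: t1, t3, t4, t6, t9, t18 — 6 in total.
Checked but reused from cache: t7, t8, t13, t16, t17.
Key observation: the cutoff stops propagation at t7 — its inputs' values are unchanged, so it reuses its cache.

First evaluation (everything demanded from the output):
  t1 = max2(7, 1) = 7
  t3 = max2(7, 0) = 7
  t4 = sub(7, 7) = 0
  t5 = max2(1, -3) = 1
  t6 = min2(7, 1) = 1
  t7 = sub(0, 0) = 0
  t8 = sub(1, 0) = 1
  t9 = sub(0, 7) = -7
  t11 = mul(1, 1) = 1
  t13 = max2(-3, 1) = 1
  t14 = neg(1) = -1
  t16 = max2(-1, 1) = 1
  t17 = neg(1) = -1
  t18 = max2(-7, -1) = -1

Propagation after the edit:
  t1: runs — a7 7->-8; result 1.
  t3: runs — t1 7->1; result 1.
  t4: runs — t3 7->1; t1 7->1; result 0 (same value as before).
  t6: runs — t3 7->1; result 1 (same value as before).
  t7: checked — values it read are unchanged (a8 unchanged, t4 unchanged); reused cached 0 without running.
  t8: checked — values it read are unchanged (t6 unchanged, t7 unchanged); reused cached 1 without running.
  t9: runs — t1 7->1; result -1.
  t13: checked — values it read are unchanged (a4 unchanged, t8 unchanged); reused cached 1 without running.
  t16: checked — values it read are unchanged (t14 unchanged, t13 unchanged); reused cached 1 without running.
  t17: checked — values it read are unchanged (t16 unchanged); reused cached -1 without running.
  t18: runs — t9 -7->-1; result -1 (same value as before).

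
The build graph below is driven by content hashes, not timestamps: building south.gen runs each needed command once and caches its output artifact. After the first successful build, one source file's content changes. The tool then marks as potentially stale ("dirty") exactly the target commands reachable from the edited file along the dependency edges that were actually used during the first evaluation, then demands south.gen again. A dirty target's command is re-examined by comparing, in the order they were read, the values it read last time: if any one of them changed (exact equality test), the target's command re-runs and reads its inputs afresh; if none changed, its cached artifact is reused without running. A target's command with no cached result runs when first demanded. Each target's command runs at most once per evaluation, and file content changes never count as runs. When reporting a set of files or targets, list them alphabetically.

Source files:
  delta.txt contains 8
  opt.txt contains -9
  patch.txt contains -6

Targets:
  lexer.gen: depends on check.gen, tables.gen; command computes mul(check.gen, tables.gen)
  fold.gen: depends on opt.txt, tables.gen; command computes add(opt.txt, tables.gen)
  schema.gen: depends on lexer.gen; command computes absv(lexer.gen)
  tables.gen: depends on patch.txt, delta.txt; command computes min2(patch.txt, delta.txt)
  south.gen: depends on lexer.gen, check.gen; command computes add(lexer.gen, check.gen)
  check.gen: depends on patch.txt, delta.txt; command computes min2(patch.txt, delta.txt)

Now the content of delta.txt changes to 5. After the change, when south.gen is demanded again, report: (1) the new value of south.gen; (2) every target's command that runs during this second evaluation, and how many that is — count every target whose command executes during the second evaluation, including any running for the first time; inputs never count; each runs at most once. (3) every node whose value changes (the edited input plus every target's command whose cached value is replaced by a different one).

Initial pass — values computed on the first demand:
  check.gen = min2(-6, 8) = -6
  tables.gen = min2(-6, 8) = -6
  lexer.gen = mul(-6, -6) = 36
  south.gen = add(36, -6) = 30

Second demand — change propagation:
  check.gen: re-runs because delta.txt 8->5; new result -6 (unchanged).
  tables.gen: re-runs because delta.txt 8->5; new result -6 (unchanged).
  lexer.gen: re-examined; everything it read last time is the same (check.gen unchanged, tables.gen unchanged) — cache 36 kept, no run.
  south.gen: re-examined; everything it read last time is the same (lexer.gen unchanged, check.gen unchanged) — cache 30 kept, no run.

The important point: at lexer.gen every value read last time is unchanged, so the dirty flag clears without a run.

south.gen now evaluates to 30.
Run set: check.gen, tables.gen (2 run).
Changed values: delta.txt.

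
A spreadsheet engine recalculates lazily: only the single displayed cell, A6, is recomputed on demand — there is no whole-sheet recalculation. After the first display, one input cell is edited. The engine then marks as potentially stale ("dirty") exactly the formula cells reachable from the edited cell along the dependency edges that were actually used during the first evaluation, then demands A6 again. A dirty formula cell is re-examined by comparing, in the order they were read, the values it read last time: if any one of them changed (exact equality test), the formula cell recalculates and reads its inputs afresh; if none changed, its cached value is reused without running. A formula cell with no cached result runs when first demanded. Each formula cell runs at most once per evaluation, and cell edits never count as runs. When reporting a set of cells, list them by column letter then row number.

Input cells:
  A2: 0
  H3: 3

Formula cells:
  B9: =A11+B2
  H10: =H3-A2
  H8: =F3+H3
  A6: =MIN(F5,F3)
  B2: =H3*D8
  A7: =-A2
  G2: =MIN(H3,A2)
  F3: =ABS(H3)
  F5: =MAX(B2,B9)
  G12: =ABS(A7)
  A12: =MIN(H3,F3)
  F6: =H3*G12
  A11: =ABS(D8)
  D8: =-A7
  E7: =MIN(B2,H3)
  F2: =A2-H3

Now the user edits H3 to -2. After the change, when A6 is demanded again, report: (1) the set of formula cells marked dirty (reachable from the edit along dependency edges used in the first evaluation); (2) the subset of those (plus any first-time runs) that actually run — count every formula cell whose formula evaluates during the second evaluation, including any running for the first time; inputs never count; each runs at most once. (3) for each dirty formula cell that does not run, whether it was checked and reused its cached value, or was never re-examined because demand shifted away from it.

Marked dirty: A6, B2, B9, F3, F5.
Formula cells that run: A6, B2, F3 — 3 in total.
Checked but reused from cache: B9, F5.
Key observation: the cutoff stops propagation at B9 — its inputs' values are unchanged, so it reuses its cache.

First evaluation (everything demanded from the output):
  A7 = -(0) = 0
  D8 = -(0) = 0
  A11 = ABS(0) = 0
  B2 = 3 * 0 = 0
  B9 = 0 + 0 = 0
  F3 = ABS(3) = 3
  F5 = MAX(0, 0) = 0
  A6 = MIN(0, 3) = 0

Propagation after the edit:
  B2: runs — H3 3->-2; result 0 (same value as before).
  B9: checked — values it read are unchanged (A11 unchanged, B2 unchanged); reused cached 0 without running.
  F3: runs — H3 3->-2; result 2.
  F5: checked — values it read are unchanged (B2 unchanged, B9 unchanged); reused cached 0 without running.
  A6: runs — F3 3->2; result 0 (same value as before).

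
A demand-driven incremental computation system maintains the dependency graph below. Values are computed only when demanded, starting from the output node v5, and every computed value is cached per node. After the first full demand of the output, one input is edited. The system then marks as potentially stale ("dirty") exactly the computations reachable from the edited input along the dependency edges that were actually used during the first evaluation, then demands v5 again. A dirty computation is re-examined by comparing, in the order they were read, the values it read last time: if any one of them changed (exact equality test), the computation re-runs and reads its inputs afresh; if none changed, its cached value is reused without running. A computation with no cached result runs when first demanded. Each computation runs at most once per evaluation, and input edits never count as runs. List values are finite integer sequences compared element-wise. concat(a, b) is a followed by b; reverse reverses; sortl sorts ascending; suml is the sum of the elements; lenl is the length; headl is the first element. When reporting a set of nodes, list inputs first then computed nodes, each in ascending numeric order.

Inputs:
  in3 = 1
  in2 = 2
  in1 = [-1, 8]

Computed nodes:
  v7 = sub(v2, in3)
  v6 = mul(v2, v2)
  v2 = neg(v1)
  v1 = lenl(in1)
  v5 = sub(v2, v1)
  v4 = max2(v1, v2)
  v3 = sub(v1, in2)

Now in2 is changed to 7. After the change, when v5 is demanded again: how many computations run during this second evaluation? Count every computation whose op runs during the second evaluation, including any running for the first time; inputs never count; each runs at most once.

First evaluation (everything demanded from the output):
  v1 = lenl([-1, 8]) = 2
  v2 = neg(2) = -2
  v5 = sub(-2, 2) = -4

Propagation after the edit:
  in2 feeds no computation that the output demands — nothing is marked dirty and nothing runs.

Key observation: in2 is never demanded by the output, so the edit triggers no recomputation at all.

Computations that run: none — 0 in total.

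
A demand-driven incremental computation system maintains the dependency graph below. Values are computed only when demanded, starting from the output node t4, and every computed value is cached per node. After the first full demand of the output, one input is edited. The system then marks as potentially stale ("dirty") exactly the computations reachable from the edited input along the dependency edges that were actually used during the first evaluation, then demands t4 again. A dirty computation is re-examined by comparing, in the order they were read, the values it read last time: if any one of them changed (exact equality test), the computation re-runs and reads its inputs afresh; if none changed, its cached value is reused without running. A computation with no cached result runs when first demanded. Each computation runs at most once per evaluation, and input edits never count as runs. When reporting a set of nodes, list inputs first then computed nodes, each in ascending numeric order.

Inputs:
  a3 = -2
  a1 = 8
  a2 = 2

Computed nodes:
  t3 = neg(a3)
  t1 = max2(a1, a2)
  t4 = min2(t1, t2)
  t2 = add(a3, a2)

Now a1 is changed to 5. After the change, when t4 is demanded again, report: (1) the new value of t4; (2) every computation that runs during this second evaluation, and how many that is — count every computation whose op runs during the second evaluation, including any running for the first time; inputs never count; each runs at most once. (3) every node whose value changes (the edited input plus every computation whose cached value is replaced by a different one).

New value of t4: 0.
Computations that run: t1, t4 — 2 in total.
Values that change: a1, t1.

First evaluation (everything demanded from the output):
  t1 = max2(8, 2) = 8
  t2 = add(-2, 2) = 0
  t4 = min2(8, 0) = 0

Propagation after the edit:
  t1: runs — a1 8->5; result 5.
  t4: runs — t1 8->5; result 0 (same value as before).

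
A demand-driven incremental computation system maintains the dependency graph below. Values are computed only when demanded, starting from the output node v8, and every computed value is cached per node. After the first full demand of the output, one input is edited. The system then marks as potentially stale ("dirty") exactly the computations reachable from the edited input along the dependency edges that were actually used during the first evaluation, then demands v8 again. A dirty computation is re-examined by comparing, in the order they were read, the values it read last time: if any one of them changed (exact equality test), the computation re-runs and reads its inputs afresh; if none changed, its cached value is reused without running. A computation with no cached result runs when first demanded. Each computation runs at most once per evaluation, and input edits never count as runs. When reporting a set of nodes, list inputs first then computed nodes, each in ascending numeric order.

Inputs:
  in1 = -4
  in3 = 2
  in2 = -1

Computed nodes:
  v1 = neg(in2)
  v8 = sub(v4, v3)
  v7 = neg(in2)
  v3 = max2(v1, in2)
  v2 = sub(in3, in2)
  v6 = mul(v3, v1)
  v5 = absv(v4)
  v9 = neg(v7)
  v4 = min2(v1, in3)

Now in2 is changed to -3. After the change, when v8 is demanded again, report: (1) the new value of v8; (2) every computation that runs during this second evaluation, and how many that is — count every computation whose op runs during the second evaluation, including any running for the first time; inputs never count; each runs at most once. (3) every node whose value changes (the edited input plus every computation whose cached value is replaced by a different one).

New value of v8: -1.
Computations that run: v1, v3, v4, v8 — 4 in total.
Values that change: in2, v1, v3, v4, v8.

First evaluation (everything demanded from the output):
  v1 = neg(-1) = 1
  v3 = max2(1, -1) = 1
  v4 = min2(1, 2) = 1
  v8 = sub(1, 1) = 0

Propagation after the edit:
  v1: runs — in2 -1->-3; result 3.
  v3: runs — v1 1->3; in2 -1->-3; result 3.
  v4: runs — v1 1->3; result 2.
  v8: runs — v4 1->2; v3 1->3; result -1.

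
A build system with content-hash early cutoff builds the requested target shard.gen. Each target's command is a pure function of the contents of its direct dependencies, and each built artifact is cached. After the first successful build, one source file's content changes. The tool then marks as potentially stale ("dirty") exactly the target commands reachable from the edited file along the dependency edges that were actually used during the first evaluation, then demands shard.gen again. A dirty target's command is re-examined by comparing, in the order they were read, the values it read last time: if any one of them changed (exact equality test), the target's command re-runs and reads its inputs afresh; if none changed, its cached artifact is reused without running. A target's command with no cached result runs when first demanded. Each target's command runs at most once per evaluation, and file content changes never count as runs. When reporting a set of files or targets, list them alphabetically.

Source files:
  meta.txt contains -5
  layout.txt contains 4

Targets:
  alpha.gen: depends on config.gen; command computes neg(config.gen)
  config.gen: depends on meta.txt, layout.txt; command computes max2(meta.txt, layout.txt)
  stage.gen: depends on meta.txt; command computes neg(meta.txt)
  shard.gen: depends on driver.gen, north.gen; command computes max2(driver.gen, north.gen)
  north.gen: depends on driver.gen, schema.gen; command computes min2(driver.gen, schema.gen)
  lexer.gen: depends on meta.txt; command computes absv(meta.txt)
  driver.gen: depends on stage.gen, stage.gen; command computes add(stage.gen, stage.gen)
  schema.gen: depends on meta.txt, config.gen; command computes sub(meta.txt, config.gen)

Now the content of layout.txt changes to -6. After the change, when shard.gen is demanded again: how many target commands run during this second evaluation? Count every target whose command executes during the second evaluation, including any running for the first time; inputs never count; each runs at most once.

First evaluation (everything demanded from the output):
  config.gen = max2(-5, 4) = 4
  schema.gen = sub(-5, 4) = -9
  stage.gen = neg(-5) = 5
  driver.gen = add(5, 5) = 10
  north.gen = min2(10, -9) = -9
  shard.gen = max2(10, -9) = 10

Propagation after the edit:
  config.gen: runs — layout.txt 4->-6; result -5.
  schema.gen: runs — config.gen 4->-5; result 0.
  north.gen: runs — schema.gen -9->0; result 0.
  shard.gen: runs — north.gen -9->0; result 10 (same value as before).

Target commands that run: config.gen, north.gen, schema.gen, shard.gen — 4 in total.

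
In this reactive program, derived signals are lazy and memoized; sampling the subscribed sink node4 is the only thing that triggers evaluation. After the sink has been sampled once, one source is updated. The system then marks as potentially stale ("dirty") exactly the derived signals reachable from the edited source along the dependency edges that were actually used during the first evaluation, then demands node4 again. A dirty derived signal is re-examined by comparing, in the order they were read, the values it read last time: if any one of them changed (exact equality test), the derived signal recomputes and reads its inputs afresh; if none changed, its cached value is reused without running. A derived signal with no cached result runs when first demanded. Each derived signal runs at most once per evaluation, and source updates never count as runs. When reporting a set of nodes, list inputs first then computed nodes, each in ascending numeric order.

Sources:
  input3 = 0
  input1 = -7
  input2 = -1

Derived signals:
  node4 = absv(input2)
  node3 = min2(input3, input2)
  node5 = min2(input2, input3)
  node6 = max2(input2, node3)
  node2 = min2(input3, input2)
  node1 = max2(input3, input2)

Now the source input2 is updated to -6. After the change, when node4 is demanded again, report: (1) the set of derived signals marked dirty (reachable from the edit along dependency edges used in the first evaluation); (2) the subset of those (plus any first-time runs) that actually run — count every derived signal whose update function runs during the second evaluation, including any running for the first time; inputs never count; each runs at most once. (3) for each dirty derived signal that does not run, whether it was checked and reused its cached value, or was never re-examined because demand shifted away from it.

The edit dirties: node4.
1 derived signals run: node4.
No dirty derived signal escaped a run.

First demand of the output computes:
  node4 = absv(-1) = 1

After the edit, cleaning proceeds:
  node4: a read changed (input2 -1->-6) — executes, giving 6.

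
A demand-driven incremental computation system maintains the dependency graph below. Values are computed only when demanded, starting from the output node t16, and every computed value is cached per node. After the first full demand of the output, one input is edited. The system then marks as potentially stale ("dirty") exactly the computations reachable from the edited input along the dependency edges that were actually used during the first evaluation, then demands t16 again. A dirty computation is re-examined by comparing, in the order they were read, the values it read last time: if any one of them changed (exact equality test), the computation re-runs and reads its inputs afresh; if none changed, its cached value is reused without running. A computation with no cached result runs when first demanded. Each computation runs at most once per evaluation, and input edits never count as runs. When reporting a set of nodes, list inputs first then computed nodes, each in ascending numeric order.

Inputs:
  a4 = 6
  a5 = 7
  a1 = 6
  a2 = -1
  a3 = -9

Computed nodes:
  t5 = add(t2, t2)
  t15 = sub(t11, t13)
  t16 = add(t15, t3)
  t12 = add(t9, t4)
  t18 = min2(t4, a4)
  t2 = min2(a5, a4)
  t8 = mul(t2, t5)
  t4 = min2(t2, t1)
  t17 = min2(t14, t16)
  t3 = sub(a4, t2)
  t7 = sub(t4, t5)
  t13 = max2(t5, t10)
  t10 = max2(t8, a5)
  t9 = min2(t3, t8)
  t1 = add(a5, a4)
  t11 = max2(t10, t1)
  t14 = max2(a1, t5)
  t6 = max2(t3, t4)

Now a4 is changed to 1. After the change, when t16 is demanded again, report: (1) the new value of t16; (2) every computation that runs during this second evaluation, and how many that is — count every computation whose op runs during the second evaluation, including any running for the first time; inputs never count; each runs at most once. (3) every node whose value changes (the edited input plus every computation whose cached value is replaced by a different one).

First evaluation (everything demanded from the output):
  t1 = add(7, 6) = 13
  t2 = min2(7, 6) = 6
  t3 = sub(6, 6) = 0
  t5 = add(6, 6) = 12
  t8 = mul(6, 12) = 72
  t10 = max2(72, 7) = 72
  t11 = max2(72, 13) = 72
  t13 = max2(12, 72) = 72
  t15 = sub(72, 72) = 0
  t16 = add(0, 0) = 0

Propagation after the edit:
  t1: runs — a4 6->1; result 8.
  t2: runs — a4 6->1; result 1.
  t3: runs — a4 6->1; t2 6->1; result 0 (same value as before).
  t5: runs — t2 6->1; t2 6->1; result 2.
  t8: runs — t2 6->1; t5 12->2; result 2.
  t10: runs — t8 72->2; result 7.
  t11: runs — t10 72->7; t1 13->8; result 8.
  t13: runs — t5 12->2; t10 72->7; result 7.
  t15: runs — t11 72->8; t13 72->7; result 1.
  t16: runs — t15 0->1; result 1.

New value of t16: 1.
Computations that run: t1, t2, t3, t5, t8, t10, t11, t13, t15, t16 — 10 in total.
Values that change: a4, t1, t2, t5, t8, t10, t11, t13, t15, t16.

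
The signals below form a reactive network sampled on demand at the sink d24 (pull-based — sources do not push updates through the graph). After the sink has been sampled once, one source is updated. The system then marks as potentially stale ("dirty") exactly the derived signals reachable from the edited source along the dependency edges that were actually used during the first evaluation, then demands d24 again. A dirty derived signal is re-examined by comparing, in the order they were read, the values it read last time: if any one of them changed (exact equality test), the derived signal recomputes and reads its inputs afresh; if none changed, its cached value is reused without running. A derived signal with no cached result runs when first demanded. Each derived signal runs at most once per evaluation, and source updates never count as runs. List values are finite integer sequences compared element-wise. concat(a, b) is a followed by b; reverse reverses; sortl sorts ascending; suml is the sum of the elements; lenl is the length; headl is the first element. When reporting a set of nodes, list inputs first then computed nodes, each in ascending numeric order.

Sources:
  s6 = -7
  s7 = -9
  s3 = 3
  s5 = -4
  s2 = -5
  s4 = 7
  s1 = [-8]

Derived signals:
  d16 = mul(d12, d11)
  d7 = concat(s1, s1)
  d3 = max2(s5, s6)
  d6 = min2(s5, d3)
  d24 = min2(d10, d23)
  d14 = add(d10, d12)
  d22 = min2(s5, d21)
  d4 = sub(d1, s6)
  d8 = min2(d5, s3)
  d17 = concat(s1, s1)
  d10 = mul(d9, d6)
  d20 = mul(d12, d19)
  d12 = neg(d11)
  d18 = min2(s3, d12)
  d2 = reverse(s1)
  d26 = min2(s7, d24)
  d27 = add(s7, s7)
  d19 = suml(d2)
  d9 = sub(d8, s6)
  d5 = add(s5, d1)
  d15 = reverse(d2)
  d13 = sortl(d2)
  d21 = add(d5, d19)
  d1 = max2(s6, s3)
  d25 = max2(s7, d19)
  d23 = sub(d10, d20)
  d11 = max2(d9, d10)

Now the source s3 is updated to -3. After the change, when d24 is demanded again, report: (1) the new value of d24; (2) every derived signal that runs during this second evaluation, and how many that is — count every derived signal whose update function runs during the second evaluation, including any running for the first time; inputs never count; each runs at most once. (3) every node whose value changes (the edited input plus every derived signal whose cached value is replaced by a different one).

Initial pass — values computed on the first demand:
  d1 = max2(-7, 3) = 3
  d2 = reverse([-8]) = [-8]
  d3 = max2(-4, -7) = -4
  d5 = add(-4, 3) = -1
  d6 = min2(-4, -4) = -4
  d8 = min2(-1, 3) = -1
  d9 = sub(-1, -7) = 6
  d10 = mul(6, -4) = -24
  d11 = max2(6, -24) = 6
  d12 = neg(6) = -6
  d19 = suml([-8]) = -8
  d20 = mul(-6, -8) = 48
  d23 = sub(-24, 48) = -72
  d24 = min2(-24, -72) = -72

Second demand — change propagation:
  d1: re-runs because s3 3->-3; new result -3.
  d5: re-runs because d1 3->-3; new result -7.
  d8: re-runs because d5 -1->-7; s3 3->-3; new result -7.
  d9: re-runs because d8 -1->-7; new result 0.
  d10: re-runs because d9 6->0; new result 0.
  d11: re-runs because d9 6->0; d10 -24->0; new result 0.
  d12: re-runs because d11 6->0; new result 0.
  d20: re-runs because d12 -6->0; new result 0.
  d23: re-runs because d10 -24->0; d20 48->0; new result 0.
  d24: re-runs because d10 -24->0; d23 -72->0; new result 0.

d24 now evaluates to 0.
Run set: d1, d5, d8, d9, d10, d11, d12, d20, d23, d24 (10 run).
Changed values: s3, d1, d5, d8, d9, d10, d11, d12, d20, d23, d24.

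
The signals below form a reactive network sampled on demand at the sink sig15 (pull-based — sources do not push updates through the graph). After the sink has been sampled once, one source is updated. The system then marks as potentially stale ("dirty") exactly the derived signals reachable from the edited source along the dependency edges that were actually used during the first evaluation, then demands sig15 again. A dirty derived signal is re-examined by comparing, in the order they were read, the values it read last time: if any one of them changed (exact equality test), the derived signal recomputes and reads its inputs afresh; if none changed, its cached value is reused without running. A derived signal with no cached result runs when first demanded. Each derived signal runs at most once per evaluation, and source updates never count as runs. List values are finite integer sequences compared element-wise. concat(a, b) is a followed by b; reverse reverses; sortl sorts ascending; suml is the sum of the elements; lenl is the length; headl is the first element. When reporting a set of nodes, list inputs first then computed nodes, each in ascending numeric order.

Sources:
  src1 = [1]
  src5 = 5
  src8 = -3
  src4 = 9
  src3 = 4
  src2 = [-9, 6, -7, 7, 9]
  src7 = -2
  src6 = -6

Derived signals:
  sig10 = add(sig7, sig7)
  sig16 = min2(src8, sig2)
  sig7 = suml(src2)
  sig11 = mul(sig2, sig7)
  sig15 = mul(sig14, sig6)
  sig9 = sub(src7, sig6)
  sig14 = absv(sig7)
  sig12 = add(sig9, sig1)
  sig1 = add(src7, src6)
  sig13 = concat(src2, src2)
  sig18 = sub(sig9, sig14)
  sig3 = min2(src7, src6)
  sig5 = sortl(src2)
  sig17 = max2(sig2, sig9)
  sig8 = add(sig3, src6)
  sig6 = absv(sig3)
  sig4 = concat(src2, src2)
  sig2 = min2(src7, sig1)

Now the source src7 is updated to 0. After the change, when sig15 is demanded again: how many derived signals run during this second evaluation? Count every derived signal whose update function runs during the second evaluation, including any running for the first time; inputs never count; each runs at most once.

Initial pass — values computed on the first demand:
  sig3 = min2(-2, -6) = -6
  sig6 = absv(-6) = 6
  sig7 = suml([-9, 6, -7, 7, 9]) = 6
  sig14 = absv(6) = 6
  sig15 = mul(6, 6) = 36

Second demand — change propagation:
  sig3: re-runs because src7 -2->0; new result -6 (unchanged).
  sig6: re-examined; everything it read last time is the same (sig3 unchanged) — cache 6 kept, no run.
  sig15: re-examined; everything it read last time is the same (sig14 unchanged, sig6 unchanged) — cache 36 kept, no run.

The important point: sig3 recomputes to an identical value, and the output ends up unchanged.

Run set: sig3 (1 run).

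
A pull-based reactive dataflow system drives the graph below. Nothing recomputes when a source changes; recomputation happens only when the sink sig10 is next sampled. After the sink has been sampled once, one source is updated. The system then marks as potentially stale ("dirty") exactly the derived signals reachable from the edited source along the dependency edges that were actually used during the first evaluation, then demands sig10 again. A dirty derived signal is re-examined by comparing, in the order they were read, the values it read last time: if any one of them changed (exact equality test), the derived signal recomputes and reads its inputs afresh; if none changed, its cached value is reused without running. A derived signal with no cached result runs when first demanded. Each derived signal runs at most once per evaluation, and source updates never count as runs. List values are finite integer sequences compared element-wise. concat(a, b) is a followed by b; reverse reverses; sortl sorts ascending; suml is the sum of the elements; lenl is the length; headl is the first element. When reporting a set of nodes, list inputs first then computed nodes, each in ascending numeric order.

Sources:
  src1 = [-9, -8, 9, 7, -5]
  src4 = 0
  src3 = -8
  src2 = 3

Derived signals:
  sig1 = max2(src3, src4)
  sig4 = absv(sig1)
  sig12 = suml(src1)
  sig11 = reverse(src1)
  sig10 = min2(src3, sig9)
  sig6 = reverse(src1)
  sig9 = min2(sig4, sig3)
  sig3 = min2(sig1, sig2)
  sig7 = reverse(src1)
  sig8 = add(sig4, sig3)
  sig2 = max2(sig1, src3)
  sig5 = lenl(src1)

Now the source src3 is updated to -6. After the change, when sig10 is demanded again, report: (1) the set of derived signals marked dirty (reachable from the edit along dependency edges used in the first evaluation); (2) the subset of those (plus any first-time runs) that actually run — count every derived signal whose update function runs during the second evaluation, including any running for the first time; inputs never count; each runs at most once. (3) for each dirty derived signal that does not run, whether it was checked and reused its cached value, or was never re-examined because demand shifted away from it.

Marked dirty: sig1, sig2, sig3, sig4, sig9, sig10.
Derived signals that run: sig1, sig2, sig10 — 3 in total.
Checked but reused from cache: sig3, sig4, sig9.
Key observation: the cutoff stops propagation at sig3 — its inputs' values are unchanged, so it reuses its cache.

First evaluation (everything demanded from the output):
  sig1 = max2(-8, 0) = 0
  sig2 = max2(0, -8) = 0
  sig3 = min2(0, 0) = 0
  sig4 = absv(0) = 0
  sig9 = min2(0, 0) = 0
  sig10 = min2(-8, 0) = -8

Propagation after the edit:
  sig1: runs — src3 -8->-6; result 0 (same value as before).
  sig2: runs — src3 -8->-6; result 0 (same value as before).
  sig3: checked — values it read are unchanged (sig1 unchanged, sig2 unchanged); reused cached 0 without running.
  sig4: checked — values it read are unchanged (sig1 unchanged); reused cached 0 without running.
  sig9: checked — values it read are unchanged (sig4 unchanged, sig3 unchanged); reused cached 0 without running.
  sig10: runs — src3 -8->-6; result -6.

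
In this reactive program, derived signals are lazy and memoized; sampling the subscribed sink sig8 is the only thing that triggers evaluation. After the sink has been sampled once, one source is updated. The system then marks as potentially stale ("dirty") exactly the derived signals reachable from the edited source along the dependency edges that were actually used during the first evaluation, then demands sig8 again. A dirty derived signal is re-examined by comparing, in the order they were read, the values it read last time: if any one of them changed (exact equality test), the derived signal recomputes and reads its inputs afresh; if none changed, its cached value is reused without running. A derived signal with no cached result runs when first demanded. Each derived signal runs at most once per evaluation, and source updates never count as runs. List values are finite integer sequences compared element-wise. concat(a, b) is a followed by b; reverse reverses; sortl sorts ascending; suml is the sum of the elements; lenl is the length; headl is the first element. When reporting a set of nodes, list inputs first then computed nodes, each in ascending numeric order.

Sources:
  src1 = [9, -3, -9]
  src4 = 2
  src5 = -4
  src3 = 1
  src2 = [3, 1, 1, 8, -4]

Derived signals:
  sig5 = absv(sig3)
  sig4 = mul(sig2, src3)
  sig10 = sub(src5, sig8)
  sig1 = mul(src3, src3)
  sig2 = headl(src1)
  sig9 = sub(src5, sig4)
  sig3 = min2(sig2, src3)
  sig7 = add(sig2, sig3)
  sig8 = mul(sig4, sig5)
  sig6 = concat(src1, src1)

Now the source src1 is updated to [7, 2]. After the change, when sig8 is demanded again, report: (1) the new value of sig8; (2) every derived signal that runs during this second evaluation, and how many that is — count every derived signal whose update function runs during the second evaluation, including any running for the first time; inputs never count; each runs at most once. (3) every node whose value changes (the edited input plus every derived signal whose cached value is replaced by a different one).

Demanding sig8 again yields 7.
4 derived signals run: sig2, sig3, sig4, sig8.
The nodes whose values change: src1, sig2, sig4, sig8.
Note where the cutoff bites: sig5 is checked, finds nothing changed, and keeps its cache.

First demand of the output computes:
  sig2 = headl([9, -3, -9]) = 9
  sig3 = min2(9, 1) = 1
  sig4 = mul(9, 1) = 9
  sig5 = absv(1) = 1
  sig8 = mul(9, 1) = 9

After the edit, cleaning proceeds:
  sig2: a read changed (src1 [9, -3, -9]->[7, 2]) — executes, giving 7.
  sig3: a read changed (sig2 9->7) — executes, giving 1 — identical to its old value.
  sig4: a read changed (sig2 9->7) — executes, giving 7.
  sig5: dirty, but its reads are unchanged (sig3 unchanged); cached 1 stands.
  sig8: a read changed (sig4 9->7) — executes, giving 7.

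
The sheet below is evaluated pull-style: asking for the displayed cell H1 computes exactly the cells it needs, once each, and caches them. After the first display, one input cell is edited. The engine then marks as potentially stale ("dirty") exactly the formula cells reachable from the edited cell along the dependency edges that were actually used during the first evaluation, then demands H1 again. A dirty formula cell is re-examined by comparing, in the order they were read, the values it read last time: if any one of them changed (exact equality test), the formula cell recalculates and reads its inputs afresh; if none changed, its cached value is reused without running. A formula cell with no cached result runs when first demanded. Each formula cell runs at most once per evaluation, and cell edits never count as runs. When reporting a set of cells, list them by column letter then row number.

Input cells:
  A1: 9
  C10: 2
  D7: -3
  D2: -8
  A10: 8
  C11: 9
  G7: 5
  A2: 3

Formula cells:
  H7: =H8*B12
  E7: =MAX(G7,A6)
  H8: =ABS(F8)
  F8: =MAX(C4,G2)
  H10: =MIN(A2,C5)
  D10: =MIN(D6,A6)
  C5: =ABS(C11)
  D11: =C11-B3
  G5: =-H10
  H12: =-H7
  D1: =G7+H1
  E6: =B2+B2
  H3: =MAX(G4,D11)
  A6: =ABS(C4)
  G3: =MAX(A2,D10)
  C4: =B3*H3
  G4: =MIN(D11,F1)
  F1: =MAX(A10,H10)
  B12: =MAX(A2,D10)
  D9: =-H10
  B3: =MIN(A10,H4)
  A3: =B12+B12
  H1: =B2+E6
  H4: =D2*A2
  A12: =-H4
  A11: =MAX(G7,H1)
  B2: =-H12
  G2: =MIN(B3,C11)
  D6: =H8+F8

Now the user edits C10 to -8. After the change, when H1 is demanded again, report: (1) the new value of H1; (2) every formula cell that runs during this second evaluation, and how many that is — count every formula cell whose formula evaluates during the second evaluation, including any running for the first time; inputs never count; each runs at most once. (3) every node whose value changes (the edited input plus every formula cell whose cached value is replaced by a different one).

First demand of the output computes:
  C5 = ABS(9) = 9
  H4 = -8 * 3 = -24
  B3 = MIN(8, -24) = -24
  D11 = 9 - -24 = 33
  G2 = MIN(-24, 9) = -24
  H10 = MIN(3, 9) = 3
  F1 = MAX(8, 3) = 8
  G4 = MIN(33, 8) = 8
  H3 = MAX(8, 33) = 33
  C4 = -24 * 33 = -792
  A6 = ABS(-792) = 792
  F8 = MAX(-792, -24) = -24
  H8 = ABS(-24) = 24
  D6 = 24 + -24 = 0
  D10 = MIN(0, 792) = 0
  B12 = MAX(3, 0) = 3
  H7 = 24 * 3 = 72
  H12 = -(72) = -72
  B2 = -(-72) = 72
  E6 = 72 + 72 = 144
  H1 = 72 + 144 = 216

After the edit, cleaning proceeds:
  no node depends on C10 at all; the second demand re-runs nothing.

Note the shortcut — nothing in the graph depends on C10 at all, so no recomputation happens.

Demanding H1 again yields 216.
0 formula cells run: none.
The nodes whose values change: C10.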